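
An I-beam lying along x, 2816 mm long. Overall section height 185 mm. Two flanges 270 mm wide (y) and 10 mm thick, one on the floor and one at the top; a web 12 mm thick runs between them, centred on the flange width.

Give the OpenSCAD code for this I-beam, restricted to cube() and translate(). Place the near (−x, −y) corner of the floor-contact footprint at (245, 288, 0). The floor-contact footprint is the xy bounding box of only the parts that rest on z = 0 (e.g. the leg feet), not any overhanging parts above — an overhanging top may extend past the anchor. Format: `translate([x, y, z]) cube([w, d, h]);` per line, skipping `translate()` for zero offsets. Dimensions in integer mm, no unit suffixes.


translate([245, 288, 0]) cube([2816, 270, 10]);
translate([245, 417, 10]) cube([2816, 12, 165]);
translate([245, 288, 175]) cube([2816, 270, 10]);


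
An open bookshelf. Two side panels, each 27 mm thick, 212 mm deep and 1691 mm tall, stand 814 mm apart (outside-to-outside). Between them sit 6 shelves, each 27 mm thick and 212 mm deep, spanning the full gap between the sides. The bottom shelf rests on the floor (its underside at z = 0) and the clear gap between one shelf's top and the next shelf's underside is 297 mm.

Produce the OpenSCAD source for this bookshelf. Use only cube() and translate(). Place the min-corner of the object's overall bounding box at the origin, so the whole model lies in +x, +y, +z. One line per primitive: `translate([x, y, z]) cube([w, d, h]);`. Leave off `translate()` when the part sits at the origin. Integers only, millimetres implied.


cube([27, 212, 1691]);
translate([787, 0, 0]) cube([27, 212, 1691]);
translate([27, 0, 0]) cube([760, 212, 27]);
translate([27, 0, 324]) cube([760, 212, 27]);
translate([27, 0, 648]) cube([760, 212, 27]);
translate([27, 0, 972]) cube([760, 212, 27]);
translate([27, 0, 1296]) cube([760, 212, 27]);
translate([27, 0, 1620]) cube([760, 212, 27]);


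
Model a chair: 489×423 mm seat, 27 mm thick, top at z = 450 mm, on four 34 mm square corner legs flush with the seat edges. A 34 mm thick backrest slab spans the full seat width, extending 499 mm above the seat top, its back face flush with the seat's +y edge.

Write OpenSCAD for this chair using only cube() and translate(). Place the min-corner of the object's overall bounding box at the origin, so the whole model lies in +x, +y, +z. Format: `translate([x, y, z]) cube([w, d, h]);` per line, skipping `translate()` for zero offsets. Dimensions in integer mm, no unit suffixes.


translate([0, 0, 423]) cube([489, 423, 27]);
cube([34, 34, 423]);
translate([455, 0, 0]) cube([34, 34, 423]);
translate([0, 389, 0]) cube([34, 34, 423]);
translate([455, 389, 0]) cube([34, 34, 423]);
translate([0, 389, 450]) cube([489, 34, 499]);


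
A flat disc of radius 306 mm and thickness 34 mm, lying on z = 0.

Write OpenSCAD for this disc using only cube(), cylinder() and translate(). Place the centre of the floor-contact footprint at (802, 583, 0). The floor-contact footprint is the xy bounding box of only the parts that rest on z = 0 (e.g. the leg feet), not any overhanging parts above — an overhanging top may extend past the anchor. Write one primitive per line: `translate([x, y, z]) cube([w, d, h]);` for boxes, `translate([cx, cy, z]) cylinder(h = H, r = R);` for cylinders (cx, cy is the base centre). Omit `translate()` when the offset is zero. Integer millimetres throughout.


translate([802, 583, 0]) cylinder(h = 34, r = 306);


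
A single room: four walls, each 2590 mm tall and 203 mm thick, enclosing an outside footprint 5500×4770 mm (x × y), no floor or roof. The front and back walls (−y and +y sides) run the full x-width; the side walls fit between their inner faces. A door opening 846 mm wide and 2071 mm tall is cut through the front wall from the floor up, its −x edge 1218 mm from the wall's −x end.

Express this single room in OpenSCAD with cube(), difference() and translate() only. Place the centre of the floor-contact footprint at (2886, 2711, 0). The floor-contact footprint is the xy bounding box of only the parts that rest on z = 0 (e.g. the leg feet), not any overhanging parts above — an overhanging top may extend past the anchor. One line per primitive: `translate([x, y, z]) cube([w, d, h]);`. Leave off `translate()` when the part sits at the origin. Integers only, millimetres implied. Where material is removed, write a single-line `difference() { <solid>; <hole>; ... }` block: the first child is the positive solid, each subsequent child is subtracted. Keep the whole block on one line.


difference() { translate([136, 326, 0]) cube([5500, 203, 2590]); translate([1354, 326, 0]) cube([846, 203, 2071]); }
translate([136, 4893, 0]) cube([5500, 203, 2590]);
translate([136, 529, 0]) cube([203, 4364, 2590]);
translate([5433, 529, 0]) cube([203, 4364, 2590]);


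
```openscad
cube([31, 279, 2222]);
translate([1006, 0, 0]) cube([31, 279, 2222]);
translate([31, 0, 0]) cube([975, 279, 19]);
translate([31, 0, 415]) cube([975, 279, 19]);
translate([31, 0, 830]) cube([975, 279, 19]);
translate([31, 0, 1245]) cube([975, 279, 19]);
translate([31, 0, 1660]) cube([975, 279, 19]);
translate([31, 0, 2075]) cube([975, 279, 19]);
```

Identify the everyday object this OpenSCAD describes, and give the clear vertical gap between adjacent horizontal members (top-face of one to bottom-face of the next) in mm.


A bookshelf. The clear shelf gap is 396 mm.

Two tall side panels with 6 horizontal boards between them — a bookshelf. The first two shelf undersides are at z = 0 and z = 415; with shelf thickness 19, the clear gap is 415 − 0 − 19 = 396 mm.


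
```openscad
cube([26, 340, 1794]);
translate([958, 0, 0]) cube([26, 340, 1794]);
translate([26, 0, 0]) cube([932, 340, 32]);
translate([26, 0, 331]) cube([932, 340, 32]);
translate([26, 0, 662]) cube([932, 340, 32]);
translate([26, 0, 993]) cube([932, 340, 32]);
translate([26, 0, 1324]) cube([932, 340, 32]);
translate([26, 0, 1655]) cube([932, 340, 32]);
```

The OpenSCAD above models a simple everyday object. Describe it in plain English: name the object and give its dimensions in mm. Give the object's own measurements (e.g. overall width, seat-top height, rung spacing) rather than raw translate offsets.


An open bookshelf. Two side panels, each 26 mm thick, 340 mm deep and 1794 mm tall, stand 984 mm apart (outside-to-outside). Between them sit 6 shelves, each 32 mm thick and 340 mm deep, spanning the full gap between the sides. The bottom shelf rests on the floor (its underside at z = 0) and the clear gap between one shelf's top and the next shelf's underside is 299 mm.


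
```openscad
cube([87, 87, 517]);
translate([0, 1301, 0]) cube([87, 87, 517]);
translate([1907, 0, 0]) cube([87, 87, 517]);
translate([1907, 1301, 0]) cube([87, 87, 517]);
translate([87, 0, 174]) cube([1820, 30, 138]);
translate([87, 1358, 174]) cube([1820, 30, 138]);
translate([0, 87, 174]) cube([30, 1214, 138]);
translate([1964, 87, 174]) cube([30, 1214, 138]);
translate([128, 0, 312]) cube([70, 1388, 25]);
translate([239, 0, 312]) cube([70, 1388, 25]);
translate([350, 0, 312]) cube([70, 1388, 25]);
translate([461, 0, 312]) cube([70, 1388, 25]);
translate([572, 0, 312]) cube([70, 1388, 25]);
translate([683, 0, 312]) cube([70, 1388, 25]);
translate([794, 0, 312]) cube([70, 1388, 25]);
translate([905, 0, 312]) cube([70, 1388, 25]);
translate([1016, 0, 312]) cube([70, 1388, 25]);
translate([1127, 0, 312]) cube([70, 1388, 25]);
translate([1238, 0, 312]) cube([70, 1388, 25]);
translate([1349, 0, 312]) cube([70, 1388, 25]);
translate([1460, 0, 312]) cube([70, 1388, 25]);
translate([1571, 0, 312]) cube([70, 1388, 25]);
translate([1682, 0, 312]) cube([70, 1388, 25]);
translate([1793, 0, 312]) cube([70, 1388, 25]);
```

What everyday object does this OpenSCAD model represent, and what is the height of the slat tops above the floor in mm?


A bed frame. The slat-top height is 337 mm.

Four posts, four rails, and a row of slats — a bed frame. Slats sit on the rails at z = 174 + 138 = 312; with slat thickness 25, the top is 337 mm.


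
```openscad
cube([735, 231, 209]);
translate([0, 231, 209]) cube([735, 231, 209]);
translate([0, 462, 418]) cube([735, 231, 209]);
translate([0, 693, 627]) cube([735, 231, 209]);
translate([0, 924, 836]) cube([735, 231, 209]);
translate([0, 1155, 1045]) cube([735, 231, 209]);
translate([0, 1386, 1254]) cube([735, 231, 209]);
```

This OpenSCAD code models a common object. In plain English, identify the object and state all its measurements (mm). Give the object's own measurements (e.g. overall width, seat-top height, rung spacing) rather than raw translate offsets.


A straight staircase of 7 solid steps. Each step is 735 mm wide (x), 231 mm deep (y, the going) and 209 mm tall (the rise). The first step rests on the floor; each subsequent step sits one going further in +y and one rise higher in +z, directly behind and above the previous step with no overlap.


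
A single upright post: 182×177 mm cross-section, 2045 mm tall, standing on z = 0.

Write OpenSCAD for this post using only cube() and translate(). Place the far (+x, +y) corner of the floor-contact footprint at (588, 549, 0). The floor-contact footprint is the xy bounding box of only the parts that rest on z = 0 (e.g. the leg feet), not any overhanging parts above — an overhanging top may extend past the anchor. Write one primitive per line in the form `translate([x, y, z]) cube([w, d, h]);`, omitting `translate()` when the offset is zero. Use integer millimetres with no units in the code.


translate([406, 372, 0]) cube([182, 177, 2045]);


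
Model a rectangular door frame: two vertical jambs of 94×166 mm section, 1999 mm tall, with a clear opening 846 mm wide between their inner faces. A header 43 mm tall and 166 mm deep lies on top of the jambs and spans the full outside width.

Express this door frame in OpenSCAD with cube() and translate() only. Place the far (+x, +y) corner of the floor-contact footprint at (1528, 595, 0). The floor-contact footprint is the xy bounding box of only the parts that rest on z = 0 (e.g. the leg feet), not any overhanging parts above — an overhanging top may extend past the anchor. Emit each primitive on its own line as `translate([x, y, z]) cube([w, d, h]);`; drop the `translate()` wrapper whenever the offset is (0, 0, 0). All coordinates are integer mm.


translate([494, 429, 0]) cube([94, 166, 1999]);
translate([1434, 429, 0]) cube([94, 166, 1999]);
translate([494, 429, 1999]) cube([1034, 166, 43]);


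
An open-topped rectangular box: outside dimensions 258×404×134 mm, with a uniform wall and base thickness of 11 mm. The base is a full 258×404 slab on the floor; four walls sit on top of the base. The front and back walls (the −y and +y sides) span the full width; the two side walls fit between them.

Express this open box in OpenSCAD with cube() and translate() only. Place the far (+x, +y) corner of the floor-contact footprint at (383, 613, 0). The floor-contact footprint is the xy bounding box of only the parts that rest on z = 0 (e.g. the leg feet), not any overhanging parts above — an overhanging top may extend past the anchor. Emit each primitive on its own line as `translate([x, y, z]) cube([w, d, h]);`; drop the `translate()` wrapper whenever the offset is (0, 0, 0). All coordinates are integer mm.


translate([125, 209, 0]) cube([258, 404, 11]);
translate([125, 209, 11]) cube([258, 11, 123]);
translate([125, 602, 11]) cube([258, 11, 123]);
translate([125, 220, 11]) cube([11, 382, 123]);
translate([372, 220, 11]) cube([11, 382, 123]);


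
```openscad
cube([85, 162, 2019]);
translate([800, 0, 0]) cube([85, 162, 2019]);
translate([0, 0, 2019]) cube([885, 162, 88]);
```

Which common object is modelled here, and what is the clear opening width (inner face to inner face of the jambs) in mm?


A door frame. The clear opening width is 715 mm.

Two 2019 mm tall posts with a header on top — a door frame. The left jamb is 85 mm wide at x = 0; the right jamb starts at x = 800. The clear opening is 800 − 85 = 715 mm.


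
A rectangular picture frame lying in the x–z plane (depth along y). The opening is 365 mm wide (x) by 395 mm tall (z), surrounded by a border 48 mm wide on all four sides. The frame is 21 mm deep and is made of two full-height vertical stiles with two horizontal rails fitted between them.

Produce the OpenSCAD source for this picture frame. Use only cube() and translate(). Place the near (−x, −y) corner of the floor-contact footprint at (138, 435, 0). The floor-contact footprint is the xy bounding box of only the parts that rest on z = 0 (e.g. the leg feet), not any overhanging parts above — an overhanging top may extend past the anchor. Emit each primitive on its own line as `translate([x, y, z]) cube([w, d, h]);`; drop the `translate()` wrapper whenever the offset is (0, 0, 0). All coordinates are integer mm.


translate([138, 435, 0]) cube([48, 21, 491]);
translate([551, 435, 0]) cube([48, 21, 491]);
translate([186, 435, 0]) cube([365, 21, 48]);
translate([186, 435, 443]) cube([365, 21, 48]);


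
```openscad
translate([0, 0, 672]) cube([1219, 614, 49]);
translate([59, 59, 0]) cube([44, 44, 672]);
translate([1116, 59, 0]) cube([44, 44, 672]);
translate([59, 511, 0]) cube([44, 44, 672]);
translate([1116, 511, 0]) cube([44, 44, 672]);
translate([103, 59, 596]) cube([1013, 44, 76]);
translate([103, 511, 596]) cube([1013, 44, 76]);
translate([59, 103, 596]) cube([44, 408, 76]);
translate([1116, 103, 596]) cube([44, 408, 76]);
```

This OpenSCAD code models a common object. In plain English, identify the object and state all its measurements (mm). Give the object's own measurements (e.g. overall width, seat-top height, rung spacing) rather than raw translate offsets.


A table: top 1219 mm (x) × 614 mm (y), 49 mm thick, upper face at z = 721 mm, on four 44×44 mm square legs, each inset 59 mm from the nearest pair of top edges from z = 0 to the bottom of the top. Four apron rails, 44 mm thick and 76 mm tall, run between adjacent legs with their top edges flush with the underside of the top and their outer faces flush with the legs' outer faces.


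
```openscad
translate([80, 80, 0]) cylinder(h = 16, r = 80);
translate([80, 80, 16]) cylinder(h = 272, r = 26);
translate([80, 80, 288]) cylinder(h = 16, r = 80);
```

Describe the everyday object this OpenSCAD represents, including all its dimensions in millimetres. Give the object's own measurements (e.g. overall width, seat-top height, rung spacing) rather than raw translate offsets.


A spool: two coaxial disc flanges of radius 80 mm and thickness 16 mm, joined by a core cylinder of radius 26 mm and height 272 mm. The lower flange rests on z = 0 and the three cylinders share a vertical axis.


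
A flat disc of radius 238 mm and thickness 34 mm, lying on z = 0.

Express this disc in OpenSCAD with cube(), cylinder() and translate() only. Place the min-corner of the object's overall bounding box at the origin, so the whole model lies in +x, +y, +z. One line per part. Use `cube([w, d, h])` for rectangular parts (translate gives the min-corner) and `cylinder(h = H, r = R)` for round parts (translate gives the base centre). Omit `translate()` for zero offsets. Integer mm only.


translate([238, 238, 0]) cylinder(h = 34, r = 238);


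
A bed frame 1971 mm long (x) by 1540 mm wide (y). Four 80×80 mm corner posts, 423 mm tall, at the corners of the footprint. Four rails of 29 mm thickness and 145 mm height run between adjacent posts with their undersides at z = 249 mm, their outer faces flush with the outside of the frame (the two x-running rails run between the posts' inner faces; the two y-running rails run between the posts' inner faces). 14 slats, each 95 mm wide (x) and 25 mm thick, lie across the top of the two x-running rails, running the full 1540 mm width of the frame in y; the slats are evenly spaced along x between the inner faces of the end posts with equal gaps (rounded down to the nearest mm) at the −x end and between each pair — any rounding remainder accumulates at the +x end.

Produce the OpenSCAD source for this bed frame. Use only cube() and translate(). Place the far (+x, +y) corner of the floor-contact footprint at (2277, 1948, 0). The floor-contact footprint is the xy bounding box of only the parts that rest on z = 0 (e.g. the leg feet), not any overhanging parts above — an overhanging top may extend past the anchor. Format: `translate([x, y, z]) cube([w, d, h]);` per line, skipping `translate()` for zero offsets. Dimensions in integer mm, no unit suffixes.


translate([306, 408, 0]) cube([80, 80, 423]);
translate([306, 1868, 0]) cube([80, 80, 423]);
translate([2197, 408, 0]) cube([80, 80, 423]);
translate([2197, 1868, 0]) cube([80, 80, 423]);
translate([386, 408, 249]) cube([1811, 29, 145]);
translate([386, 1919, 249]) cube([1811, 29, 145]);
translate([306, 488, 249]) cube([29, 1380, 145]);
translate([2248, 488, 249]) cube([29, 1380, 145]);
translate([418, 408, 394]) cube([95, 1540, 25]);
translate([545, 408, 394]) cube([95, 1540, 25]);
translate([672, 408, 394]) cube([95, 1540, 25]);
translate([799, 408, 394]) cube([95, 1540, 25]);
translate([926, 408, 394]) cube([95, 1540, 25]);
translate([1053, 408, 394]) cube([95, 1540, 25]);
translate([1180, 408, 394]) cube([95, 1540, 25]);
translate([1307, 408, 394]) cube([95, 1540, 25]);
translate([1434, 408, 394]) cube([95, 1540, 25]);
translate([1561, 408, 394]) cube([95, 1540, 25]);
translate([1688, 408, 394]) cube([95, 1540, 25]);
translate([1815, 408, 394]) cube([95, 1540, 25]);
translate([1942, 408, 394]) cube([95, 1540, 25]);
translate([2069, 408, 394]) cube([95, 1540, 25]);


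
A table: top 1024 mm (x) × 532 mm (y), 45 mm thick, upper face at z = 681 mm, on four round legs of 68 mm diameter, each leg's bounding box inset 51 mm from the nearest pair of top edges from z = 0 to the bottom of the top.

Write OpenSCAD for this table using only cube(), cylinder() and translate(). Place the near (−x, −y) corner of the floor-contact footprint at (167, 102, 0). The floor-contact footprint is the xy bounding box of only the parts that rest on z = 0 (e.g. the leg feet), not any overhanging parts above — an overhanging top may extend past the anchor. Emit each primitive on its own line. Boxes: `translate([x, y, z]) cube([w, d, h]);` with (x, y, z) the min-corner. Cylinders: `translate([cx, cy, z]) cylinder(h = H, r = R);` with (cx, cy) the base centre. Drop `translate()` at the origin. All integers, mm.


translate([116, 51, 636]) cube([1024, 532, 45]);
translate([201, 136, 0]) cylinder(h = 636, r = 34);
translate([1055, 136, 0]) cylinder(h = 636, r = 34);
translate([201, 498, 0]) cylinder(h = 636, r = 34);
translate([1055, 498, 0]) cylinder(h = 636, r = 34);


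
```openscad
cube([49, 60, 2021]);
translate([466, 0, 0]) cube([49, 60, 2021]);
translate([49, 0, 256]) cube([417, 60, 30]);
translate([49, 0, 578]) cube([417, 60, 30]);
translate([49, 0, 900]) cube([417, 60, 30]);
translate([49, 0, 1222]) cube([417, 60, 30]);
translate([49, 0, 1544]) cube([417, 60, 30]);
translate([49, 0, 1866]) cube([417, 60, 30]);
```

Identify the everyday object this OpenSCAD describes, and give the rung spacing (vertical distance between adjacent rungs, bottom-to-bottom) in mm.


A ladder. The rung spacing is 322 mm.

Two tall 49×60 posts with 6 short bars between them — a ladder. Adjacent rungs sit at z = 256 and z = 578, so the spacing is 578 − 256 = 322 mm.


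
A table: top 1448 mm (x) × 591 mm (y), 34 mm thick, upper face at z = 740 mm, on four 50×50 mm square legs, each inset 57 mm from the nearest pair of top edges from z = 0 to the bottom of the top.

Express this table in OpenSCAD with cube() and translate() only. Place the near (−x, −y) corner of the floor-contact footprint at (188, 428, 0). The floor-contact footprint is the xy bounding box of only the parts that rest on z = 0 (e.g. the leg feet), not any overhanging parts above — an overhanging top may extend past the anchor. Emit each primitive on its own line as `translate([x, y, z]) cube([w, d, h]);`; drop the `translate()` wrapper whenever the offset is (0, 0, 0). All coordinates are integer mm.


translate([131, 371, 706]) cube([1448, 591, 34]);
translate([188, 428, 0]) cube([50, 50, 706]);
translate([1472, 428, 0]) cube([50, 50, 706]);
translate([188, 855, 0]) cube([50, 50, 706]);
translate([1472, 855, 0]) cube([50, 50, 706]);


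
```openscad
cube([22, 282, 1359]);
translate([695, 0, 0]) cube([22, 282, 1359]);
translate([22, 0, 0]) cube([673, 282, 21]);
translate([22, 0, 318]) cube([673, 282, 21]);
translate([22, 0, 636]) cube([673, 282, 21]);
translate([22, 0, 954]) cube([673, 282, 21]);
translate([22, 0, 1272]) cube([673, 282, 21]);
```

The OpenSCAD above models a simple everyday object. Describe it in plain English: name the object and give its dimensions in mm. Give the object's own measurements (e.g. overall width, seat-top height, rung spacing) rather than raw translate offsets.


An open bookshelf. Two side panels, each 22 mm thick, 282 mm deep and 1359 mm tall, stand 717 mm apart (outside-to-outside). Between them sit 5 shelves, each 21 mm thick and 282 mm deep, spanning the full gap between the sides. The bottom shelf rests on the floor (its underside at z = 0) and the clear gap between one shelf's top and the next shelf's underside is 297 mm.


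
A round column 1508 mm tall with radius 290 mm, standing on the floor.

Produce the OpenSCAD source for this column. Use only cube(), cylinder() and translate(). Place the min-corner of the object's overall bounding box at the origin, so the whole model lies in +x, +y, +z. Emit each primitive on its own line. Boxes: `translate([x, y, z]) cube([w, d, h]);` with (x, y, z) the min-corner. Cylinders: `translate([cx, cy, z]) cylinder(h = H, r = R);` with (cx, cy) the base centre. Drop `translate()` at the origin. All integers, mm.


translate([290, 290, 0]) cylinder(h = 1508, r = 290);


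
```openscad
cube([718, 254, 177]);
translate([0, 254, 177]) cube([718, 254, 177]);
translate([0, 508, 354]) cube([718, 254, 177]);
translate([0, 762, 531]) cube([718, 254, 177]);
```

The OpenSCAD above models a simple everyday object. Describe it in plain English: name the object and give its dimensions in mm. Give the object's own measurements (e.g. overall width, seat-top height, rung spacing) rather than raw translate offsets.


A straight staircase of 4 solid steps. Each step is 718 mm wide (x), 254 mm deep (y, the going) and 177 mm tall (the rise). The first step rests on the floor; each subsequent step sits one going further in +y and one rise higher in +z, directly behind and above the previous step with no overlap.


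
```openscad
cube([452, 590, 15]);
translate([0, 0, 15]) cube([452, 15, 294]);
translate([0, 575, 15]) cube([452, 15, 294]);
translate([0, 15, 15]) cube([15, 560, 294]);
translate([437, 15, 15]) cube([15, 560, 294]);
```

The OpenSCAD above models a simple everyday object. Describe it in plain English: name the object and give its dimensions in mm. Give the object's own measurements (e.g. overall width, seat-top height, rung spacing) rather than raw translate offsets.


An open-topped rectangular box: outside dimensions 452×590×309 mm, with a uniform wall and base thickness of 15 mm. The base is a full 452×590 slab on the floor; four walls sit on top of the base. The front and back walls (the −y and +y sides) span the full width; the two side walls fit between them.


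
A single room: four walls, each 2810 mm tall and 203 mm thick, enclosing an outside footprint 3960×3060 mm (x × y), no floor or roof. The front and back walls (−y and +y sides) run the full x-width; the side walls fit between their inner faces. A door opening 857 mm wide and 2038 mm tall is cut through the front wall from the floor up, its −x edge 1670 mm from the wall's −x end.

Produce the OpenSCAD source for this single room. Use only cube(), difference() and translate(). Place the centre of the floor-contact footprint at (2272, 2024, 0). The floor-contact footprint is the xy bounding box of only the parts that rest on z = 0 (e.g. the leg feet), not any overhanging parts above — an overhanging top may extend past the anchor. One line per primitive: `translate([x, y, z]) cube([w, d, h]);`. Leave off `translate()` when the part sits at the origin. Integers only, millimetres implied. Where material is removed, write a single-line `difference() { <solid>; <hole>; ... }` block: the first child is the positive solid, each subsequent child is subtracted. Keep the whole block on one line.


difference() { translate([292, 494, 0]) cube([3960, 203, 2810]); translate([1962, 494, 0]) cube([857, 203, 2038]); }
translate([292, 3351, 0]) cube([3960, 203, 2810]);
translate([292, 697, 0]) cube([203, 2654, 2810]);
translate([4049, 697, 0]) cube([203, 2654, 2810]);


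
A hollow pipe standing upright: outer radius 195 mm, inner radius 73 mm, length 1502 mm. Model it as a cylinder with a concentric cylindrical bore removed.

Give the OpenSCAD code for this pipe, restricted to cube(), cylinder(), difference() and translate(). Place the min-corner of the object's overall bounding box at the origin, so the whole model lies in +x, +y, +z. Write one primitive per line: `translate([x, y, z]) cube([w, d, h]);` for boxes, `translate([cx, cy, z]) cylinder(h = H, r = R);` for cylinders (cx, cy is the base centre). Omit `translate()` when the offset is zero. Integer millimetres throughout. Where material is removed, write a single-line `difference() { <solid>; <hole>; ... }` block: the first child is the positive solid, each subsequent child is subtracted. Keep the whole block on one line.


difference() { translate([195, 195, 0]) cylinder(h = 1502, r = 195); translate([195, 195, 0]) cylinder(h = 1502, r = 73); }


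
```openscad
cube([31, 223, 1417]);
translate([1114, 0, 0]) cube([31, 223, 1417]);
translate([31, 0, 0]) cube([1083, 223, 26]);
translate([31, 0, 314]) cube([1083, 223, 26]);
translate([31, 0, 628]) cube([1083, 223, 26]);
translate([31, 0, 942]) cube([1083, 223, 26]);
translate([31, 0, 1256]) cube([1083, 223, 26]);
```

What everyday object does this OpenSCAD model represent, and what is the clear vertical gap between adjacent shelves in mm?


A bookshelf. The clear shelf gap is 288 mm.

Two tall side panels with 5 horizontal boards between them — a bookshelf. The first two shelf undersides are at z = 0 and z = 314; with shelf thickness 26, the clear gap is 314 − 0 − 26 = 288 mm.


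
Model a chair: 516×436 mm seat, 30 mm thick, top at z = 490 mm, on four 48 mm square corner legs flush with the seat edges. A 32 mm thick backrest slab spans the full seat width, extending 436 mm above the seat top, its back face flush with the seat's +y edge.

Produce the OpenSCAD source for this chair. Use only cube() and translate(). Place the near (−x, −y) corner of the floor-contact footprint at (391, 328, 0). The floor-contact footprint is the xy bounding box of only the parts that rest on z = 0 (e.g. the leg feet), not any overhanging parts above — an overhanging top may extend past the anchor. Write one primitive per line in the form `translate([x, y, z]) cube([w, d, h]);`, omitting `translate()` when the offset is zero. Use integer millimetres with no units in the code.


translate([391, 328, 460]) cube([516, 436, 30]);
translate([391, 328, 0]) cube([48, 48, 460]);
translate([859, 328, 0]) cube([48, 48, 460]);
translate([391, 716, 0]) cube([48, 48, 460]);
translate([859, 716, 0]) cube([48, 48, 460]);
translate([391, 732, 490]) cube([516, 32, 436]);


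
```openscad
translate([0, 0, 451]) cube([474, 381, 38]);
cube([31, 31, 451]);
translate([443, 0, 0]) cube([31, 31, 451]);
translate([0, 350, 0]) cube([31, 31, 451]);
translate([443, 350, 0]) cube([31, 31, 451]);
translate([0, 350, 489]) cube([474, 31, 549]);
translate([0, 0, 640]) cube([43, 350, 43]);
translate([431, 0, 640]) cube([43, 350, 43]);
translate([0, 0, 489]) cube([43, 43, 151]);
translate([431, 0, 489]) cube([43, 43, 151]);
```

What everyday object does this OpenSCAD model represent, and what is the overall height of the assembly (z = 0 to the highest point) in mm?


A chair. The overall height is 1038 mm.

A slab on four corner posts with a tall panel at the back — a chair. The seat slab sits at z = 451 with thickness 38, and the 549 mm backrest starts at the seat top, so the overall height is 451 + 38 + 549 = 1038 mm.


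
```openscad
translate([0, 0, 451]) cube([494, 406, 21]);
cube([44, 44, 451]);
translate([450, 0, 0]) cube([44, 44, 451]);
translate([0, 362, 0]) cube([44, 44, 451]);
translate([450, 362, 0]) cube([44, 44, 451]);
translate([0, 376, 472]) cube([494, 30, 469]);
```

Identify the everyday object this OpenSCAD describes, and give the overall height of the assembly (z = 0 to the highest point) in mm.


A chair. The overall height is 941 mm.

A slab on four corner posts with a tall panel at the back — a chair. The seat slab sits at z = 451 with thickness 21, and the 469 mm backrest starts at the seat top, so the overall height is 451 + 21 + 469 = 941 mm.


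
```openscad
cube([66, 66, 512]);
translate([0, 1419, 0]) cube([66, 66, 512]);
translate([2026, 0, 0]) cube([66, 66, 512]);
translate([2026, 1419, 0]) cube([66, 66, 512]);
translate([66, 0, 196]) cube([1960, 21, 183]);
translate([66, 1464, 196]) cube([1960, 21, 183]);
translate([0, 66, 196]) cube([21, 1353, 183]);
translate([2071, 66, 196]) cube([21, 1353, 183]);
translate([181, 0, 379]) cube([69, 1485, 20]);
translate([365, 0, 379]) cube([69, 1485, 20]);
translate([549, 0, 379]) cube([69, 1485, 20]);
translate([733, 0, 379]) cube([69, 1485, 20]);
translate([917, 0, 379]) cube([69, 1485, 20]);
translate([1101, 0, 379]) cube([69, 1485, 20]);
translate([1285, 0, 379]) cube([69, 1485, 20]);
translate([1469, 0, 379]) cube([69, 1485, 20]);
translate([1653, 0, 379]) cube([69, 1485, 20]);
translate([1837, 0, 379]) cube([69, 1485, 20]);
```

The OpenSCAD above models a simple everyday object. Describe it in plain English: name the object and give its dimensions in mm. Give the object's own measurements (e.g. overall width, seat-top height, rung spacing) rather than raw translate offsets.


A bed frame 2092 mm long (x) by 1485 mm wide (y). Four 66×66 mm corner posts, 512 mm tall, at the corners of the footprint. Four rails of 21 mm thickness and 183 mm height run between adjacent posts with their undersides at z = 196 mm, their outer faces flush with the outside of the frame (the two x-running rails run between the posts' inner faces; the two y-running rails run between the posts' inner faces). 10 slats, each 69 mm wide (x) and 20 mm thick, lie across the top of the two x-running rails, running the full 1485 mm width of the frame in y; along x they sit between the end posts with a 115 mm gap after the −x posts and between neighbouring slats, leaving 120 mm before the +x posts.


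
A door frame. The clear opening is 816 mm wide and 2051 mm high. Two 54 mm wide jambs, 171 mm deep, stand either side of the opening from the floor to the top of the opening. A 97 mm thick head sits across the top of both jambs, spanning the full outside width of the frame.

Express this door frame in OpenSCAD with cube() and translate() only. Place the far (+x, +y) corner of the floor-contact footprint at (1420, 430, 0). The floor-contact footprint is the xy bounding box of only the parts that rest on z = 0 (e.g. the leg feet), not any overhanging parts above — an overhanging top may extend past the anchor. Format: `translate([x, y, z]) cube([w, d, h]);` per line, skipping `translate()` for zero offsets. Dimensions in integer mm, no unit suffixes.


translate([496, 259, 0]) cube([54, 171, 2051]);
translate([1366, 259, 0]) cube([54, 171, 2051]);
translate([496, 259, 2051]) cube([924, 171, 97]);


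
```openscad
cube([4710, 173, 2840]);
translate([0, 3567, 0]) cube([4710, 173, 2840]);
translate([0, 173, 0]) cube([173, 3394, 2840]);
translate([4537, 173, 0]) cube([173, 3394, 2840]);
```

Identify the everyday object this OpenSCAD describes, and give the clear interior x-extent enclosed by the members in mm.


A house (or room) frame. The interior width is 4364 mm.

Four 2840 mm walls enclosing a rectangle with no floor or roof — a room or house frame. Outside width is 4710 mm and wall thickness is 173 mm, so the interior width is 4710 − 2 × 173 = 4364 mm.


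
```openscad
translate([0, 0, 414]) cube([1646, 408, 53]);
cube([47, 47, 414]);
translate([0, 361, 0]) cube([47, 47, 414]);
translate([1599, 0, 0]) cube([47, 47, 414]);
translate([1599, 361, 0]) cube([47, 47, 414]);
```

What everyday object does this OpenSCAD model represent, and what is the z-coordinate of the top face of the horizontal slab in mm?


A bench. The seat-top height is 467 mm.

A long slab on four corner posts — a bench. The slab sits at z = 414 with thickness 53, so the top is 414 + 53 = 467 mm.


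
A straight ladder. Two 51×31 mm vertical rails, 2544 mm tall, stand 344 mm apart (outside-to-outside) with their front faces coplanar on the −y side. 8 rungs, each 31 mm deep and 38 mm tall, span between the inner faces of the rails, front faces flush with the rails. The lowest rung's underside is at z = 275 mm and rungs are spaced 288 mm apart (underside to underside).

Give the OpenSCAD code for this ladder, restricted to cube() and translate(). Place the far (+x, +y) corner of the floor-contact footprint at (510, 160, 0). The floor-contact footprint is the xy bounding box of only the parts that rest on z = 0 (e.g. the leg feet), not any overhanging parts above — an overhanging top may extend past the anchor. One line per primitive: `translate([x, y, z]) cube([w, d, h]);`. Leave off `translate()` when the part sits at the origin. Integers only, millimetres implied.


translate([166, 129, 0]) cube([51, 31, 2544]);
translate([459, 129, 0]) cube([51, 31, 2544]);
translate([217, 129, 275]) cube([242, 31, 38]);
translate([217, 129, 563]) cube([242, 31, 38]);
translate([217, 129, 851]) cube([242, 31, 38]);
translate([217, 129, 1139]) cube([242, 31, 38]);
translate([217, 129, 1427]) cube([242, 31, 38]);
translate([217, 129, 1715]) cube([242, 31, 38]);
translate([217, 129, 2003]) cube([242, 31, 38]);
translate([217, 129, 2291]) cube([242, 31, 38]);


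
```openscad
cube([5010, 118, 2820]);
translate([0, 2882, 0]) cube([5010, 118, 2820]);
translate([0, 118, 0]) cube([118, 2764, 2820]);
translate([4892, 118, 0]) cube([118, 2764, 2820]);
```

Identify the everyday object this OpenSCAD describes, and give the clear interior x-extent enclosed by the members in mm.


A house (or room) frame. The interior width is 4774 mm.

Four 2820 mm walls enclosing a rectangle with no floor or roof — a room or house frame. Outside width is 5010 mm and wall thickness is 118 mm, so the interior width is 5010 − 2 × 118 = 4774 mm.


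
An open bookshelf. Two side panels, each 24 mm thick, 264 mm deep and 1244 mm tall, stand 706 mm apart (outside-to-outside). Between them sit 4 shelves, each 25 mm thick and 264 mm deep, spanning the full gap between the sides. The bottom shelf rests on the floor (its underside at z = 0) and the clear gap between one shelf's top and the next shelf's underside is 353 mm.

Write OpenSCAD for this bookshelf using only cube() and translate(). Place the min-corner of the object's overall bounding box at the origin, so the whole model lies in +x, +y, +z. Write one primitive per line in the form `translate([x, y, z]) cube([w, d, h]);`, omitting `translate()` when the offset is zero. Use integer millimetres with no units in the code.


cube([24, 264, 1244]);
translate([682, 0, 0]) cube([24, 264, 1244]);
translate([24, 0, 0]) cube([658, 264, 25]);
translate([24, 0, 378]) cube([658, 264, 25]);
translate([24, 0, 756]) cube([658, 264, 25]);
translate([24, 0, 1134]) cube([658, 264, 25]);


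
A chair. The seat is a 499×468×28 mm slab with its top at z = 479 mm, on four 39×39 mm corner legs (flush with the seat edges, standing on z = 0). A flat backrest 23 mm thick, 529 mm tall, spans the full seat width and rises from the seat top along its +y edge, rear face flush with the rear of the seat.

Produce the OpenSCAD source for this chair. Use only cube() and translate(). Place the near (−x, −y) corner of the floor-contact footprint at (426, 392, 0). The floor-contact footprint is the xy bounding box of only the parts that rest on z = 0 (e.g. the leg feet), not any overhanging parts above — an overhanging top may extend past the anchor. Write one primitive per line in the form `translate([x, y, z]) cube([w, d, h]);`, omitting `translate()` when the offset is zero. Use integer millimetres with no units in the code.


// leg_h = 479 - 28 = 451
translate([426, 392, 451]) cube([499, 468, 28]);
translate([426, 392, 0]) cube([39, 39, 451]);
translate([886, 392, 0]) cube([39, 39, 451]);
translate([426, 821, 0]) cube([39, 39, 451]);
translate([886, 821, 0]) cube([39, 39, 451]);
translate([426, 837, 479]) cube([499, 23, 529]);


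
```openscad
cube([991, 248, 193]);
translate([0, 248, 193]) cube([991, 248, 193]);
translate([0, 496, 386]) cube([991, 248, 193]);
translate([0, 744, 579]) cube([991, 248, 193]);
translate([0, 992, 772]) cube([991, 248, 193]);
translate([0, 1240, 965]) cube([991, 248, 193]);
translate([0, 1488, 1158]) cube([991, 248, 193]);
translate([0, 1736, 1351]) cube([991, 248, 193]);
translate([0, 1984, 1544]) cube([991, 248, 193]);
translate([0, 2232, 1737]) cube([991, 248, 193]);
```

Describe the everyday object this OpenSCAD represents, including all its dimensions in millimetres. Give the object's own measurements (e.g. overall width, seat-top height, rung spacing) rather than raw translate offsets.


A straight staircase of 10 solid steps. Each step is 991 mm wide (x), 248 mm deep (y, the going) and 193 mm tall (the rise). The first step rests on the floor; each subsequent step sits one going further in +y and one rise higher in +z, directly behind and above the previous step with no overlap.


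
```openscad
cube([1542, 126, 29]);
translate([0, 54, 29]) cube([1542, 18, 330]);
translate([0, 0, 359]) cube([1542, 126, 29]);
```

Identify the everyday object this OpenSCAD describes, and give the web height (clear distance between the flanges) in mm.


An I-beam. The web height is 330 mm.

Two wide flanges with a thin centred web — an I-beam. Overall 388 mm minus two 29 mm flanges gives a web of 388 − 2·29 = 330 mm.


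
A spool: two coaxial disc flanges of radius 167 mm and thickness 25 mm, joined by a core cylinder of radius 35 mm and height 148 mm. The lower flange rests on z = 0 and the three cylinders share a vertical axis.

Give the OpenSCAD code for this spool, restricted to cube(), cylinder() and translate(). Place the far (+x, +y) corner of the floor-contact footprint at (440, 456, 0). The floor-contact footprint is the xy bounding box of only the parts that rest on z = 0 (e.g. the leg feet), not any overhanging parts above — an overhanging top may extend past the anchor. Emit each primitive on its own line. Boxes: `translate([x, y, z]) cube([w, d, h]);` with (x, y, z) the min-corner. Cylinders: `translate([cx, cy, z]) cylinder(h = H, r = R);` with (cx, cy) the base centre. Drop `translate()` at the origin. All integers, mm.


translate([273, 289, 0]) cylinder(h = 25, r = 167);
translate([273, 289, 25]) cylinder(h = 148, r = 35);
translate([273, 289, 173]) cylinder(h = 25, r = 167);


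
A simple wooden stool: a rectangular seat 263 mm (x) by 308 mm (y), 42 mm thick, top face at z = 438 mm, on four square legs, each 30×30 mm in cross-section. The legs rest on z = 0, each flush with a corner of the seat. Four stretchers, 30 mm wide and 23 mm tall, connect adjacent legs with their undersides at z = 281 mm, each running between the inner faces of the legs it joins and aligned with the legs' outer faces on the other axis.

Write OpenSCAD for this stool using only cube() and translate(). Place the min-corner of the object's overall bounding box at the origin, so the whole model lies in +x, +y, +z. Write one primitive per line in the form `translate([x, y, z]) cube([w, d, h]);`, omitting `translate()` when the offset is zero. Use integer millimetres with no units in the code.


translate([0, 0, 396]) cube([263, 308, 42]);
cube([30, 30, 396]);
translate([233, 0, 0]) cube([30, 30, 396]);
translate([0, 278, 0]) cube([30, 30, 396]);
translate([233, 278, 0]) cube([30, 30, 396]);
translate([30, 0, 281]) cube([203, 30, 23]);
translate([30, 278, 281]) cube([203, 30, 23]);
translate([0, 30, 281]) cube([30, 248, 23]);
translate([233, 30, 281]) cube([30, 248, 23]);
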